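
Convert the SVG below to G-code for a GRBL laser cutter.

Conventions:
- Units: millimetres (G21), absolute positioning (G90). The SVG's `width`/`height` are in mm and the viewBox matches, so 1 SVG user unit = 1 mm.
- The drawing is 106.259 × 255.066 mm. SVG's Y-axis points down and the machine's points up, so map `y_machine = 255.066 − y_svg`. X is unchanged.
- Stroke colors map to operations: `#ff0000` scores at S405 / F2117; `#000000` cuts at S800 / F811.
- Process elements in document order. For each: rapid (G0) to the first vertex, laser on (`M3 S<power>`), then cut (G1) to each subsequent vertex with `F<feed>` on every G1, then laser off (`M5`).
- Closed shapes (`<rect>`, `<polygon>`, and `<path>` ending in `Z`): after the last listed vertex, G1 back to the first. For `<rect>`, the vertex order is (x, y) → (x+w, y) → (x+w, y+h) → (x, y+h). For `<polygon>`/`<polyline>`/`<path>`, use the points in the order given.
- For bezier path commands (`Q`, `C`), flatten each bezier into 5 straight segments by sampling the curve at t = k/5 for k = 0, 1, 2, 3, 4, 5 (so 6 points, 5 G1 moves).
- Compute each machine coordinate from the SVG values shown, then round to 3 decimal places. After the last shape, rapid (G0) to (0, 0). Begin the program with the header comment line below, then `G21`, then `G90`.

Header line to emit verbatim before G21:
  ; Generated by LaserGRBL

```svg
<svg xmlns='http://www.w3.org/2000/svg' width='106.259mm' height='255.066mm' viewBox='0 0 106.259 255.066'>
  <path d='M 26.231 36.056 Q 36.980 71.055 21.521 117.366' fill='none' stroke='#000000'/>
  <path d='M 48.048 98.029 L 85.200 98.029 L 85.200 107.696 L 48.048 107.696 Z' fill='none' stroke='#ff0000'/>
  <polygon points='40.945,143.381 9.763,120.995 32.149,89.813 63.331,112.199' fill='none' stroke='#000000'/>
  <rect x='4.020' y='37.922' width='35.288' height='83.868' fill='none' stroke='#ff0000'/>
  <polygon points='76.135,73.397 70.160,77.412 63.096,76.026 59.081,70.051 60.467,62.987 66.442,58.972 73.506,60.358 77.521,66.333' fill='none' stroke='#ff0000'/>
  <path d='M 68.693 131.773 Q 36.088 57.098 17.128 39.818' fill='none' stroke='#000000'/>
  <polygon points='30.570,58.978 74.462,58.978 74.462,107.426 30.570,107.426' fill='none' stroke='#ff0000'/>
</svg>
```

1 u = 1 mm; y_m = 255.066 − y.

[1] `<path>` quadratic bezier, #000000→cut S800 F811: (26.231,219.010) → (29.482,204.558) → (30.637,189.201) → (29.695,172.939) → (26.656,155.772) → (21.521,137.700)

[2] `<path>` rectangle, #ff0000→score S405 F2117: (48.048,157.037) → (85.200,157.037) → (85.200,147.370) → (48.048,147.370) → (48.048,157.037) (closed)

[3] `<polygon>` regular polygon, #000000→cut S800 F811: (40.945,111.685) → (9.763,134.071) → (32.149,165.253) → (63.331,142.867) → (40.945,111.685) (closed)

[4] `<rect>` rectangle, #ff0000→score S405 F2117: (4.020,217.144) → (39.308,217.144) → (39.308,133.276) → (4.020,133.276) → (4.020,217.144) (closed)

[5] `<polygon>` regular polygon, #ff0000→score S405 F2117: (76.135,181.669) → (70.160,177.654) → (63.096,179.040) → (59.081,185.015) → (60.467,192.079) → (66.442,196.094) → (73.506,194.708) → (77.521,188.733) → (76.135,181.669) (closed)

[6] `<path>` quadratic bezier, #000000→cut S800 F811: (68.693,123.293) → (56.197,150.867) → (44.792,173.850) → (34.479,192.241) → (25.258,206.040) → (17.128,215.248)

[7] `<polygon>` rectangle, #ff0000→score S405 F2117: (30.570,196.088) → (74.462,196.088) → (74.462,147.640) → (30.570,147.640) → (30.570,196.088) (closed)

; Generated by LaserGRBL
G21
G90
G0 X26.231 Y219.010
M3 S800
G1 X29.482 Y204.558 F811
G1 X30.637 Y189.201 F811
G1 X29.695 Y172.939 F811
G1 X26.656 Y155.772 F811
G1 X21.521 Y137.700 F811
M5
G0 X48.048 Y157.037
M3 S405
G1 X85.200 Y157.037 F2117
G1 X85.200 Y147.370 F2117
G1 X48.048 Y147.370 F2117
G1 X48.048 Y157.037 F2117
M5
G0 X40.945 Y111.685
M3 S800
G1 X9.763 Y134.071 F811
G1 X32.149 Y165.253 F811
G1 X63.331 Y142.867 F811
G1 X40.945 Y111.685 F811
M5
G0 X4.020 Y217.144
M3 S405
G1 X39.308 Y217.144 F2117
G1 X39.308 Y133.276 F2117
G1 X4.020 Y133.276 F2117
G1 X4.020 Y217.144 F2117
M5
G0 X76.135 Y181.669
M3 S405
G1 X70.160 Y177.654 F2117
G1 X63.096 Y179.040 F2117
G1 X59.081 Y185.015 F2117
G1 X60.467 Y192.079 F2117
G1 X66.442 Y196.094 F2117
G1 X73.506 Y194.708 F2117
G1 X77.521 Y188.733 F2117
G1 X76.135 Y181.669 F2117
M5
G0 X68.693 Y123.293
M3 S800
G1 X56.197 Y150.867 F811
G1 X44.792 Y173.850 F811
G1 X34.479 Y192.241 F811
G1 X25.258 Y206.040 F811
G1 X17.128 Y215.248 F811
M5
G0 X30.570 Y196.088
M3 S405
G1 X74.462 Y196.088 F2117
G1 X74.462 Y147.640 F2117
G1 X30.570 Y147.640 F2117
G1 X30.570 Y196.088 F2117
M5
G0 X0.000 Y0.000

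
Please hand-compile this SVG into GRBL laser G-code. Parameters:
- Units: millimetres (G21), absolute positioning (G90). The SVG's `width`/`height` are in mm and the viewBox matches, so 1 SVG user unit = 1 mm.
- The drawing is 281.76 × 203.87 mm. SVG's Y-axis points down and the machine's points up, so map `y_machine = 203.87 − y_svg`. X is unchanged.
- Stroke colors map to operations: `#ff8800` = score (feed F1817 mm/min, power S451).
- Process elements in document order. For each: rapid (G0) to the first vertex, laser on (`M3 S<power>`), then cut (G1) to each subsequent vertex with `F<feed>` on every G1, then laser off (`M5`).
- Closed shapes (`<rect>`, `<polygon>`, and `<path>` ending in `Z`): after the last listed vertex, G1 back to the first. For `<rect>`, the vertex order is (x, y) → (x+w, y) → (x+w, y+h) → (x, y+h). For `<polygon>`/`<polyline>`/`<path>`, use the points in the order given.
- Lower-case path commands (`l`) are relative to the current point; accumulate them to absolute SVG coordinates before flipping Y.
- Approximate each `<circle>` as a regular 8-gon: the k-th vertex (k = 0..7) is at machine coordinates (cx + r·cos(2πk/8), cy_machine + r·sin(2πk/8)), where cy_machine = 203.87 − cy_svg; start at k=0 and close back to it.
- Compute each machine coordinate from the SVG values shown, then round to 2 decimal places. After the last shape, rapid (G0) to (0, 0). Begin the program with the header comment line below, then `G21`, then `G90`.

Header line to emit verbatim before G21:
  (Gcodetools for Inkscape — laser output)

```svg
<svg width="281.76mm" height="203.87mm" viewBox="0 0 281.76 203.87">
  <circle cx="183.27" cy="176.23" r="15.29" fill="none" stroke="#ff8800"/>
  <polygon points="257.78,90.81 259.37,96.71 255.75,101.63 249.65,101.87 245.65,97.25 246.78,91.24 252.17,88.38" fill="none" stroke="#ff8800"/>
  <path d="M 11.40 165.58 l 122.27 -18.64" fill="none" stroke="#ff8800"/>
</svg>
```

1 u = 1 mm; y_m = 203.87 − y.

[1] `<circle>` circle, #ff8800→score S451 F1817: (198.56,27.64) → (194.08,38.45) → (183.27,42.93) → (172.46,38.45) → (167.98,27.64) → (172.46,16.83) → (183.27,12.35) → (194.08,16.83) → (198.56,27.64) (closed)

[2] `<polygon>` regular polygon, #ff8800→score S451 F1817: (257.78,113.06) → (259.37,107.16) → (255.75,102.24) → (249.65,102.00) → (245.65,106.62) → (246.78,112.63) → (252.17,115.49) → (257.78,113.06) (closed)

[3] `<path>` line segment, #ff8800→score S451 F1817: (11.40,38.29) → (133.67,56.93)

(Gcodetools for Inkscape — laser output)
G21
G90
G0 X198.56 Y27.64
M3 S451
G1 X194.08 Y38.45 F1817
G1 X183.27 Y42.93 F1817
G1 X172.46 Y38.45 F1817
G1 X167.98 Y27.64 F1817
G1 X172.46 Y16.83 F1817
G1 X183.27 Y12.35 F1817
G1 X194.08 Y16.83 F1817
G1 X198.56 Y27.64 F1817
M5
G0 X257.78 Y113.06
M3 S451
G1 X259.37 Y107.16 F1817
G1 X255.75 Y102.24 F1817
G1 X249.65 Y102.00 F1817
G1 X245.65 Y106.62 F1817
G1 X246.78 Y112.63 F1817
G1 X252.17 Y115.49 F1817
G1 X257.78 Y113.06 F1817
M5
G0 X11.40 Y38.29
M3 S451
G1 X133.67 Y56.93 F1817
M5
G0 X0.00 Y0.00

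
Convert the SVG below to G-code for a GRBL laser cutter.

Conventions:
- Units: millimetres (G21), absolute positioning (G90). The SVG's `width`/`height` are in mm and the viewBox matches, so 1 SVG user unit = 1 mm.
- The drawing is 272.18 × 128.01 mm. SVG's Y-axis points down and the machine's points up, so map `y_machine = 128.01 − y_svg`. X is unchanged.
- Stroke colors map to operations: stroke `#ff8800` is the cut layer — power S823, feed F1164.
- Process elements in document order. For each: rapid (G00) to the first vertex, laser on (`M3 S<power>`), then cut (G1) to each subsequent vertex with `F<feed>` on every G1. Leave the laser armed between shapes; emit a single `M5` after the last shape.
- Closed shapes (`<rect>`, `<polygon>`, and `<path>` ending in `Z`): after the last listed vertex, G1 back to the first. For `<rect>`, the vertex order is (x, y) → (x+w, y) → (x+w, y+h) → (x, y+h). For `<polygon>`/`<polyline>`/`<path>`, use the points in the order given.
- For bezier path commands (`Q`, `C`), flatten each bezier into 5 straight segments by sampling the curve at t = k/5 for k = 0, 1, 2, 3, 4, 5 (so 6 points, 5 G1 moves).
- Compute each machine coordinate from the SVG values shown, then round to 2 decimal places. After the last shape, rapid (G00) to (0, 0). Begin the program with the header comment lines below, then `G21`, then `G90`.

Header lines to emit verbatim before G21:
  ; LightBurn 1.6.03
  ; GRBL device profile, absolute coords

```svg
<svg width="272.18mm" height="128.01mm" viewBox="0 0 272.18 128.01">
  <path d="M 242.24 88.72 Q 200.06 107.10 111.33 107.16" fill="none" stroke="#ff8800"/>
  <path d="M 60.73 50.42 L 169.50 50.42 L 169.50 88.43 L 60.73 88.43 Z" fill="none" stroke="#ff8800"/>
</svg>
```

Since the viewBox matches the mm dimensions, user units are millimetres directly. The only transform is the Y-flip y_m = 128.01 − y_svg.

Shape 1 is a quadratic bezier drawn with `<path>`. Its stroke #ff8800 means cut at S823, F1164. After flipping Y the toolpath is (242.24,39.29) → (223.51,32.67) → (201.05,27.52) → (174.87,23.83) → (144.96,21.61) → (111.33,20.85).

Shape 2 is a rectangle drawn with `<path>`. Its stroke #ff8800 means cut at S823, F1164. After flipping Y the toolpath is (60.73,77.59) → (169.50,77.59) → (169.50,39.58) → (60.73,39.58) → (60.73,77.59), returning to the start.

; LightBurn 1.6.03
; GRBL device profile, absolute coords
G21
G90
G00 X242.24 Y39.29
M3 S823
G1 X223.51 Y32.67 F1164
G1 X201.05 Y27.52 F1164
G1 X174.87 Y23.83 F1164
G1 X144.96 Y21.61 F1164
G1 X111.33 Y20.85 F1164
G00 X60.73 Y77.59
M3 S823
G1 X169.50 Y77.59 F1164
G1 X169.50 Y39.58 F1164
G1 X60.73 Y39.58 F1164
G1 X60.73 Y77.59 F1164
M5
G00 X0.00 Y0.00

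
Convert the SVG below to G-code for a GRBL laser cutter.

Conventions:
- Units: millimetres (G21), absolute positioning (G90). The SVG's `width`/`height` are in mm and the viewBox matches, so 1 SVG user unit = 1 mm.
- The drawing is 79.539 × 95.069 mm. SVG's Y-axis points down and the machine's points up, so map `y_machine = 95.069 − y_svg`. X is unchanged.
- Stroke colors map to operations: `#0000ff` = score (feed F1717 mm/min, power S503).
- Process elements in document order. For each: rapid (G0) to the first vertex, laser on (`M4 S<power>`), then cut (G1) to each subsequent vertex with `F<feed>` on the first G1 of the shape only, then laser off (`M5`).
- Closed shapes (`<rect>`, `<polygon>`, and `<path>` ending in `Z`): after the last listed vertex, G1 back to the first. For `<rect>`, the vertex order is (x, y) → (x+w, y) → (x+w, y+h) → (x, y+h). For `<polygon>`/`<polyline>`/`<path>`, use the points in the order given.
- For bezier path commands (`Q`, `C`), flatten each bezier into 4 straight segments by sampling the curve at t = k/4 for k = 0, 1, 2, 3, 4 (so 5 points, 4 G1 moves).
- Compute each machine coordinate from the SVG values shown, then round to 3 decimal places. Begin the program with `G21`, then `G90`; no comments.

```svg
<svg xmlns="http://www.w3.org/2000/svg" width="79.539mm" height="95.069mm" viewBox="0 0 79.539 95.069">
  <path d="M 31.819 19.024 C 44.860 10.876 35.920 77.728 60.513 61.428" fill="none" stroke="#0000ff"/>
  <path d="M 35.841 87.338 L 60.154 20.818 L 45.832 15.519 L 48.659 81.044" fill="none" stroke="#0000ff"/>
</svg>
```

1 u = 1 mm; y_m = 95.069 − y.

[1] `<path>` cubic bezier, #0000ff→score S503 F1717: (31.819,76.045) → (38.346,70.565) → (41.834,51.786) → (47.488,34.536) → (60.513,33.641)

[2] `<path>` open polyline, #0000ff→score S503 F1717: (35.841,7.731) → (60.154,74.251) → (45.832,79.550) → (48.659,14.025)

G21
G90
G0 X31.819 Y76.045
M4 S503
G1 X38.346 Y70.565 F1717
G1 X41.834 Y51.786
G1 X47.488 Y34.536
G1 X60.513 Y33.641
M5
G0 X35.841 Y7.731
M4 S503
G1 X60.154 Y74.251 F1717
G1 X45.832 Y79.550
G1 X48.659 Y14.025
M5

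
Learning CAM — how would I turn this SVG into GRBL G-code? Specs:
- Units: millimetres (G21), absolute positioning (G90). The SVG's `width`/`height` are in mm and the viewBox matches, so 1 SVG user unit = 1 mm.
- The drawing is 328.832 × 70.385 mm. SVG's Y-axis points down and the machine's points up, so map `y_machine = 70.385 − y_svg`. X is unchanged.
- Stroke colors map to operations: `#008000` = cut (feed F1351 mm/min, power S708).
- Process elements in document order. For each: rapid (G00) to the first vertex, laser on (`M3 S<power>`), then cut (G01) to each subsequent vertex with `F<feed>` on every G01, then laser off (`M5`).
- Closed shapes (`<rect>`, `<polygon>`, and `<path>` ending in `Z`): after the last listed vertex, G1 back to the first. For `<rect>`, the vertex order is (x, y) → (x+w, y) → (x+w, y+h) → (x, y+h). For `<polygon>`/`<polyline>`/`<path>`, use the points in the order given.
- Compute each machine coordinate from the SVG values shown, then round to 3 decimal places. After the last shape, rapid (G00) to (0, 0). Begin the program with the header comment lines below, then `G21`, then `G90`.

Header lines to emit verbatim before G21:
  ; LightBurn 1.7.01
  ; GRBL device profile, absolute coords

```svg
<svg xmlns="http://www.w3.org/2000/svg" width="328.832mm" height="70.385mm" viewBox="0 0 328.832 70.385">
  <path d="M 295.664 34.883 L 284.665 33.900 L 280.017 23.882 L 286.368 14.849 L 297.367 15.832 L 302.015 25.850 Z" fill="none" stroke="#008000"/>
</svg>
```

1 u = 1 mm; y_m = 70.385 − y.

[1] `<path>` regular polygon, #008000→cut S708 F1351: (295.664,35.502) → (284.665,36.485) → (280.017,46.503) → (286.368,55.536) → (297.367,54.553) → (302.015,44.535) → (295.664,35.502) (closed)

; LightBurn 1.7.01
; GRBL device profile, absolute coords
G21
G90
G00 X295.664 Y35.502
M3 S708
G01 X284.665 Y36.485 F1351
G01 X280.017 Y46.503 F1351
G01 X286.368 Y55.536 F1351
G01 X297.367 Y54.553 F1351
G01 X302.015 Y44.535 F1351
G01 X295.664 Y35.502 F1351
M5
G00 X0.000 Y0.000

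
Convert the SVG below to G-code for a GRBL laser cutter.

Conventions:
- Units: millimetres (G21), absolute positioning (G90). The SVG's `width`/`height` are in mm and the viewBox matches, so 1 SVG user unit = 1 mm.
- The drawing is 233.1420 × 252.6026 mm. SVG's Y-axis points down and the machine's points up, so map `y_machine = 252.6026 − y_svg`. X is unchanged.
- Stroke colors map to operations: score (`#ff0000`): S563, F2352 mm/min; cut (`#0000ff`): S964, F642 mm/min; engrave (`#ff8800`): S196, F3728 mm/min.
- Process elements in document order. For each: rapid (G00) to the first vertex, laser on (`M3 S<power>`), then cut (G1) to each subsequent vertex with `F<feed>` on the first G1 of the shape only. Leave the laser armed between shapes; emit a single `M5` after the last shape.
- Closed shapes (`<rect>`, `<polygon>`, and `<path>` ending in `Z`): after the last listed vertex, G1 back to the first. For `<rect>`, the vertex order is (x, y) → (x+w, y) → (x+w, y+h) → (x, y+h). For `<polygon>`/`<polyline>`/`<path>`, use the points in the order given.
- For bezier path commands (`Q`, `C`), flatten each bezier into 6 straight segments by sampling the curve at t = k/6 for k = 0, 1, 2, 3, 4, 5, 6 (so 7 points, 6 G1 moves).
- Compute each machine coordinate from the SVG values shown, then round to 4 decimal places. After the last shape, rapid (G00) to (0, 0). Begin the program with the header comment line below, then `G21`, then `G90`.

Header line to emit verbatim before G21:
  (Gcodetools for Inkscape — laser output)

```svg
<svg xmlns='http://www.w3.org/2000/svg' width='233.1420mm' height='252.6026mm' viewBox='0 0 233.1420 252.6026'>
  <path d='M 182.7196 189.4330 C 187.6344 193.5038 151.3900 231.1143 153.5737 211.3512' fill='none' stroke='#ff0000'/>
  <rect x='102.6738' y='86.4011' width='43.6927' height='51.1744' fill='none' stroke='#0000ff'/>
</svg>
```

Since the viewBox matches the mm dimensions, user units are millimetres directly. The only transform is the Y-flip y_m = 252.6026 − y_svg.

Shape 1 is a cubic bezier drawn with `<path>`. Its stroke #ff0000 means score at S563, F2352. After flipping Y the toolpath is (182.7196,63.1696) → (182.1155,58.7601) → (176.8623,51.2861) → (169.1708,43.2728) → (161.2517,37.2457) → (155.3157,35.7301) → (153.5737,41.2514).

Shape 2 is a rectangle drawn with `<rect>`. Its stroke #0000ff means cut at S964, F642. After flipping Y the toolpath is (102.6738,166.2015) → (146.3665,166.2015) → (146.3665,115.0271) → (102.6738,115.0271) → (102.6738,166.2015), returning to the start.

(Gcodetools for Inkscape — laser output)
G21
G90
G00 X182.7196 Y63.1696
M3 S563
G1 X182.1155 Y58.7601 F2352
G1 X176.8623 Y51.2861
G1 X169.1708 Y43.2728
G1 X161.2517 Y37.2457
G1 X155.3157 Y35.7301
G1 X153.5737 Y41.2514
G00 X102.6738 Y166.2015
M3 S964
G1 X146.3665 Y166.2015 F642
G1 X146.3665 Y115.0271
G1 X102.6738 Y115.0271
G1 X102.6738 Y166.2015
M5
G00 X0.0000 Y0.0000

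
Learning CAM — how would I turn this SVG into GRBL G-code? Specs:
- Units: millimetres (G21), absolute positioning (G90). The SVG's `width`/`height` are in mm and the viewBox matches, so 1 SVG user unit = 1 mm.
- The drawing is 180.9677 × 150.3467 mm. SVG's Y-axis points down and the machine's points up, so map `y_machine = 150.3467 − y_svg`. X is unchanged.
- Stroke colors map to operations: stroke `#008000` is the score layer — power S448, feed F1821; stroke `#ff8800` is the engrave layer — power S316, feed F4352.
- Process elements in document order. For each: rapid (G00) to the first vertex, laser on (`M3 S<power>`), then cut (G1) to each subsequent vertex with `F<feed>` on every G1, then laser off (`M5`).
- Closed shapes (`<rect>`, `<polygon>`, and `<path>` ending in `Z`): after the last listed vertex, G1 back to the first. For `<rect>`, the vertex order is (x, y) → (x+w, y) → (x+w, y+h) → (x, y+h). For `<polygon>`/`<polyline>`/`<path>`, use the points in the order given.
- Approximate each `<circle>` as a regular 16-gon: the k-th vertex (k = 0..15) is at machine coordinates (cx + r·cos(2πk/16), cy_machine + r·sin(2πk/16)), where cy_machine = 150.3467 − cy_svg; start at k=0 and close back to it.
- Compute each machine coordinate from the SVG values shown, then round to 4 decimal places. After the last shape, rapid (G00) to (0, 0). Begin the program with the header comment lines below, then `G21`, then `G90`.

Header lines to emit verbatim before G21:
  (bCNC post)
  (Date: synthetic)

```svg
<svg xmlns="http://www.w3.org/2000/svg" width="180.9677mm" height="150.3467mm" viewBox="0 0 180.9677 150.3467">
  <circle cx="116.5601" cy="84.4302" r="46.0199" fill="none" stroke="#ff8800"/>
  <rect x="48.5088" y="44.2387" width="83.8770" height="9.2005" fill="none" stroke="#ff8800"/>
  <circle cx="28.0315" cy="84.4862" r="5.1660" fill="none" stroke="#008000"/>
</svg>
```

Since the viewBox matches the mm dimensions, user units are millimetres directly. The only transform is the Y-flip y_m = 150.3467 − y_svg.

Shape 1 is a circle drawn with `<circle>`. Its stroke #ff8800 means engrave at S316, F4352. After flipping Y the toolpath is (162.5800,65.9165) → (159.0769,83.5276) → (149.1011,98.4575) → (134.1712,108.4333) → (116.5601,111.9364) → (98.9490,108.4333) → (84.0191,98.4575) → (74.0433,83.5276) → (70.5402,65.9165) → (74.0433,48.3054) → (84.0191,33.3755) → (98.9490,23.3997) → (116.5601,19.8966) → (134.1712,23.3997) → (149.1011,33.3755) → (159.0769,48.3054) → (162.5800,65.9165), returning to the start.

Shape 2 is a rectangle drawn with `<rect>`. Its stroke #ff8800 means engrave at S316, F4352. After flipping Y the toolpath is (48.5088,106.1080) → (132.3858,106.1080) → (132.3858,96.9075) → (48.5088,96.9075) → (48.5088,106.1080), returning to the start.

Shape 3 is a circle drawn with `<circle>`. Its stroke #008000 means score at S448, F1821. After flipping Y the toolpath is (33.1975,65.8605) → (32.8043,67.8374) → (31.6844,69.5134) → (30.0084,70.6333) → (28.0315,71.0265) → (26.0546,70.6333) → (24.3786,69.5134) → (23.2587,67.8374) → (22.8655,65.8605) → (23.2587,63.8836) → (24.3786,62.2076) → (26.0546,61.0877) → (28.0315,60.6945) → (30.0084,61.0877) → (31.6844,62.2076) → (32.8043,63.8836) → (33.1975,65.8605), returning to the start.

(bCNC post)
(Date: synthetic)
G21
G90
G00 X162.5800 Y65.9165
M3 S316
G1 X159.0769 Y83.5276 F4352
G1 X149.1011 Y98.4575 F4352
G1 X134.1712 Y108.4333 F4352
G1 X116.5601 Y111.9364 F4352
G1 X98.9490 Y108.4333 F4352
G1 X84.0191 Y98.4575 F4352
G1 X74.0433 Y83.5276 F4352
G1 X70.5402 Y65.9165 F4352
G1 X74.0433 Y48.3054 F4352
G1 X84.0191 Y33.3755 F4352
G1 X98.9490 Y23.3997 F4352
G1 X116.5601 Y19.8966 F4352
G1 X134.1712 Y23.3997 F4352
G1 X149.1011 Y33.3755 F4352
G1 X159.0769 Y48.3054 F4352
G1 X162.5800 Y65.9165 F4352
M5
G00 X48.5088 Y106.1080
M3 S316
G1 X132.3858 Y106.1080 F4352
G1 X132.3858 Y96.9075 F4352
G1 X48.5088 Y96.9075 F4352
G1 X48.5088 Y106.1080 F4352
M5
G00 X33.1975 Y65.8605
M3 S448
G1 X32.8043 Y67.8374 F1821
G1 X31.6844 Y69.5134 F1821
G1 X30.0084 Y70.6333 F1821
G1 X28.0315 Y71.0265 F1821
G1 X26.0546 Y70.6333 F1821
G1 X24.3786 Y69.5134 F1821
G1 X23.2587 Y67.8374 F1821
G1 X22.8655 Y65.8605 F1821
G1 X23.2587 Y63.8836 F1821
G1 X24.3786 Y62.2076 F1821
G1 X26.0546 Y61.0877 F1821
G1 X28.0315 Y60.6945 F1821
G1 X30.0084 Y61.0877 F1821
G1 X31.6844 Y62.2076 F1821
G1 X32.8043 Y63.8836 F1821
G1 X33.1975 Y65.8605 F1821
M5
G00 X0.0000 Y0.0000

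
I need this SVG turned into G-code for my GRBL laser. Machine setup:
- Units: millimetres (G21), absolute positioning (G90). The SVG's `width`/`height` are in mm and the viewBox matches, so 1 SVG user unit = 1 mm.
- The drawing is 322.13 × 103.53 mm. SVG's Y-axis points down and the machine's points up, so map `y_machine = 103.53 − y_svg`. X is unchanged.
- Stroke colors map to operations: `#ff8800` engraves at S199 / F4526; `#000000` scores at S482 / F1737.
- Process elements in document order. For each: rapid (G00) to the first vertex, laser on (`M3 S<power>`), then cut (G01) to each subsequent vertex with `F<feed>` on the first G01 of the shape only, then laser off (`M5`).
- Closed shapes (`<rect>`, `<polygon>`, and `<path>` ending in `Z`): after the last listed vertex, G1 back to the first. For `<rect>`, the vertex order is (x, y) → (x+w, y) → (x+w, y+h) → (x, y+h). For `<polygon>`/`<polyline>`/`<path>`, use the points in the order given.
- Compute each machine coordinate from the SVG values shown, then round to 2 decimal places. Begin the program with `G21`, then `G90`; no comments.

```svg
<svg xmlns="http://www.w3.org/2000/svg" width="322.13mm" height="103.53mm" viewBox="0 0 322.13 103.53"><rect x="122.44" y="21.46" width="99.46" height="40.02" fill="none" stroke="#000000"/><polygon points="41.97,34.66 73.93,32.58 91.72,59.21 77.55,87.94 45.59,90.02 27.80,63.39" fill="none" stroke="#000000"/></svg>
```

Since the viewBox matches the mm dimensions, user units are millimetres directly. The only transform is the Y-flip y_m = 103.53 − y_svg.

Shape 1 is a rectangle drawn with `<rect>`. Its stroke #000000 means score at S482, F1737. After flipping Y the toolpath is (122.44,82.07) → (221.90,82.07) → (221.90,42.05) → (122.44,42.05) → (122.44,82.07), returning to the start.

Shape 2 is a regular polygon drawn with `<polygon>`. Its stroke #000000 means score at S482, F1737. After flipping Y the toolpath is (41.97,68.87) → (73.93,70.95) → (91.72,44.32) → (77.55,15.59) → (45.59,13.51) → (27.80,40.14) → (41.97,68.87), returning to the start.

G21
G90
G00 X122.44 Y82.07
M3 S482
G01 X221.90 Y82.07 F1737
G01 X221.90 Y42.05
G01 X122.44 Y42.05
G01 X122.44 Y82.07
M5
G00 X41.97 Y68.87
M3 S482
G01 X73.93 Y70.95 F1737
G01 X91.72 Y44.32
G01 X77.55 Y15.59
G01 X45.59 Y13.51
G01 X27.80 Y40.14
G01 X41.97 Y68.87
M5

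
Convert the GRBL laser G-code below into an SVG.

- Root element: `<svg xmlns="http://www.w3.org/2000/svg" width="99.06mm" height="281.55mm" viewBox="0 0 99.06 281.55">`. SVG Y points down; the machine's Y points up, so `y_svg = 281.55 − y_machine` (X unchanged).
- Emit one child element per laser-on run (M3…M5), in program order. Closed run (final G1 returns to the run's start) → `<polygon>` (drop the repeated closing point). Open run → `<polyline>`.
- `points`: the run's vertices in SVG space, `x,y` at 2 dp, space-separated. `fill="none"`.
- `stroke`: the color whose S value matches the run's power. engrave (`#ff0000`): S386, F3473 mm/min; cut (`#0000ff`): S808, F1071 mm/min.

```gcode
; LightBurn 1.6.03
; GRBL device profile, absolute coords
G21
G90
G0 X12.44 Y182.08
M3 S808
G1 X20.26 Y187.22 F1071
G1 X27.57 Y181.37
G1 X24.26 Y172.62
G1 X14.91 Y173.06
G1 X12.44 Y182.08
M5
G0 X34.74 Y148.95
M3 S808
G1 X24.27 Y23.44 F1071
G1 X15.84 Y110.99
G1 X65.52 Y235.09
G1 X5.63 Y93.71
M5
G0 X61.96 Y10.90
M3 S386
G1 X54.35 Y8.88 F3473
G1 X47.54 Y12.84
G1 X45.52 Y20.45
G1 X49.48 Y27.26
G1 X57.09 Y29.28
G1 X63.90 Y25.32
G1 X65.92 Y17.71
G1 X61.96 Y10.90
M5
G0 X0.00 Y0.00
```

Each laser-on run becomes one SVG element. Flip Y back into SVG space with y_svg = 281.55 − y_machine.

Run 1: power S808 maps to stroke `#0000ff` (cut). The run returns to its start, so emit a `<polygon>` with points (Y-flipped): 12.44,99.47 20.26,94.33 27.57,100.18 24.26,108.93 14.91,108.49.

Run 2: S808 ⇒ cut layer `#0000ff`. The run is open, so emit a `<polyline>` with points (Y-flipped): 34.74,132.60 24.27,258.11 15.84,170.56 65.52,46.46 5.63,187.84.

Run 3: the run's S386 means `#ff0000` (engrave). The run returns to its start, so emit a `<polygon>` with points (Y-flipped): 61.96,270.65 54.35,272.67 47.54,268.71 45.52,261.10 49.48,254.29 57.09,252.27 63.90,256.23 65.92,263.84.

<svg xmlns="http://www.w3.org/2000/svg" width="99.06mm" height="281.55mm" viewBox="0 0 99.06 281.55">
  <polygon points="12.44,99.47 20.26,94.33 27.57,100.18 24.26,108.93 14.91,108.49" fill="none" stroke="#0000ff"/>
  <polyline points="34.74,132.60 24.27,258.11 15.84,170.56 65.52,46.46 5.63,187.84" fill="none" stroke="#0000ff"/>
  <polygon points="61.96,270.65 54.35,272.67 47.54,268.71 45.52,261.10 49.48,254.29 57.09,252.27 63.90,256.23 65.92,263.84" fill="none" stroke="#ff0000"/>
</svg>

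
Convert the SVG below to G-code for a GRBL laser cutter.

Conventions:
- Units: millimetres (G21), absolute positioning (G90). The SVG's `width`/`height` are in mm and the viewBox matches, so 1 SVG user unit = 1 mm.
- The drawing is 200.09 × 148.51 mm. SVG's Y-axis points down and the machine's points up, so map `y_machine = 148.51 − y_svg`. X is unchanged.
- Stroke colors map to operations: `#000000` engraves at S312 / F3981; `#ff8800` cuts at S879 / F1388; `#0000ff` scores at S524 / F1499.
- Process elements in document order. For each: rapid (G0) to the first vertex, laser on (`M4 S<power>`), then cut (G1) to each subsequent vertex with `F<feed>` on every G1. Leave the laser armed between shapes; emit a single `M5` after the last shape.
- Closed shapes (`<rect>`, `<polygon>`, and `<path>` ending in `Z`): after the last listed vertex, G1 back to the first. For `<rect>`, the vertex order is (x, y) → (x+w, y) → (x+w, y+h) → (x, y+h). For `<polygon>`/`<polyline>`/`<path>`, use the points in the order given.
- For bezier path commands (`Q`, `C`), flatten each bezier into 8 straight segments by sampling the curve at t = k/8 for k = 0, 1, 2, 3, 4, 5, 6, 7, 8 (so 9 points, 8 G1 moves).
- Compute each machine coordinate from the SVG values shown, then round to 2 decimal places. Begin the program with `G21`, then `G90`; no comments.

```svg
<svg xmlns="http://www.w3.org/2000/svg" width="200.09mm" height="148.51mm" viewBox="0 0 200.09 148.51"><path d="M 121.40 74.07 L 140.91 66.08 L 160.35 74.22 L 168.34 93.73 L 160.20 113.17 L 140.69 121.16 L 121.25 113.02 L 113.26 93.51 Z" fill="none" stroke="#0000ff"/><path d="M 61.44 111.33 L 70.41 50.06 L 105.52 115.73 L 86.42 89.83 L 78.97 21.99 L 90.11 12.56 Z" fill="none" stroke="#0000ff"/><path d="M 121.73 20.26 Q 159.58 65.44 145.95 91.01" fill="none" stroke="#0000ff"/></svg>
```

viewBox `0 0 200.09 148.51` with mm width/height → 1 unit = 1 mm. Flip: y_m = 148.51 − y_svg.

**Shape 1** — `<path>` regular polygon, stroke `#0000ff` → score (S524, F1499). Machine vertices: (121.40,74.44) → (140.91,82.43) → (160.35,74.29) → (168.34,54.78) → (160.20,35.34) → (140.69,27.35) → (121.25,35.49) → (113.26,55.00) → (121.40,74.44). Closed: final G1 returns to the first vertex.

**Shape 2** — `<path>` closed polygon, stroke `#0000ff` → score (S524, F1499). Machine vertices: (61.44,37.18) → (70.41,98.45) → (105.52,32.78) → (86.42,58.68) → (78.97,126.52) → (90.11,135.95) → (61.44,37.18). Closed: final G1 returns to the first vertex.

**Shape 3** — `<path>` quadratic bezier, stroke `#0000ff` → score (S524, F1499). Control points (SVG): P0=(121.73,20.26), P1=(159.58,65.44), P2=(145.95,91.01); sampled at t=k/8. Machine vertices: (121.73,128.25) → (130.39,117.26) → (137.44,106.89) → (142.88,97.12) → (146.71,87.97) → (148.93,79.44) → (149.55,71.51) → (148.55,64.20) → (145.95,57.50). Open path.

G21
G90
G0 X121.40 Y74.44
M4 S524
G1 X140.91 Y82.43 F1499
G1 X160.35 Y74.29 F1499
G1 X168.34 Y54.78 F1499
G1 X160.20 Y35.34 F1499
G1 X140.69 Y27.35 F1499
G1 X121.25 Y35.49 F1499
G1 X113.26 Y55.00 F1499
G1 X121.40 Y74.44 F1499
G0 X61.44 Y37.18
M4 S524
G1 X70.41 Y98.45 F1499
G1 X105.52 Y32.78 F1499
G1 X86.42 Y58.68 F1499
G1 X78.97 Y126.52 F1499
G1 X90.11 Y135.95 F1499
G1 X61.44 Y37.18 F1499
G0 X121.73 Y128.25
M4 S524
G1 X130.39 Y117.26 F1499
G1 X137.44 Y106.89 F1499
G1 X142.88 Y97.12 F1499
G1 X146.71 Y87.97 F1499
G1 X148.93 Y79.44 F1499
G1 X149.55 Y71.51 F1499
G1 X148.55 Y64.20 F1499
G1 X145.95 Y57.50 F1499
M5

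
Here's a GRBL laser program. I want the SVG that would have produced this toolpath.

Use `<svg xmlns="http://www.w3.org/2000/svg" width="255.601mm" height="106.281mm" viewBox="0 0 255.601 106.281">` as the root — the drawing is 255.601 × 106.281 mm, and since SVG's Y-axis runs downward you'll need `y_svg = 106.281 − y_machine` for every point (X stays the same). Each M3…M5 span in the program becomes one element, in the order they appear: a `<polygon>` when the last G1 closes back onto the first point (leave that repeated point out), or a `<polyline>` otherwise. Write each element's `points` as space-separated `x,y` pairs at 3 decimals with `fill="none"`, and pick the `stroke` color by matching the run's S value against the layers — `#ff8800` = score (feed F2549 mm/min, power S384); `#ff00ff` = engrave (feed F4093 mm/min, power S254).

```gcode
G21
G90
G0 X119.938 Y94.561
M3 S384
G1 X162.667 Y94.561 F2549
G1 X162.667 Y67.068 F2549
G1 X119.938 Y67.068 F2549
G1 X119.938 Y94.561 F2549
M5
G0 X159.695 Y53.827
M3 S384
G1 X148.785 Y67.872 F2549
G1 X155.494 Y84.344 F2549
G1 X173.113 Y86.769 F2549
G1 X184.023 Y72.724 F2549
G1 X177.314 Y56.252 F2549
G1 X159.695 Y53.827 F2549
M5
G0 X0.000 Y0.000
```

Machine Y-up, SVG Y-down with viewBox height 106.281, so y_svg = 106.281 − y_machine; X carries over. Every run uses S384, so all elements get stroke `#ff8800` (score).

Run 1: The run returns to its start, so emit a `<polygon>` with points (Y-flipped): 119.938,11.720 162.667,11.720 162.667,39.213 119.938,39.213.

Run 2: The run returns to its start, so emit a `<polygon>` with points (Y-flipped): 159.695,52.454 148.785,38.409 155.494,21.937 173.113,19.512 184.023,33.557 177.314,50.029.

<svg xmlns="http://www.w3.org/2000/svg" width="255.601mm" height="106.281mm" viewBox="0 0 255.601 106.281">
  <polygon points="119.938,11.720 162.667,11.720 162.667,39.213 119.938,39.213" fill="none" stroke="#ff8800"/>
  <polygon points="159.695,52.454 148.785,38.409 155.494,21.937 173.113,19.512 184.023,33.557 177.314,50.029" fill="none" stroke="#ff8800"/>
</svg>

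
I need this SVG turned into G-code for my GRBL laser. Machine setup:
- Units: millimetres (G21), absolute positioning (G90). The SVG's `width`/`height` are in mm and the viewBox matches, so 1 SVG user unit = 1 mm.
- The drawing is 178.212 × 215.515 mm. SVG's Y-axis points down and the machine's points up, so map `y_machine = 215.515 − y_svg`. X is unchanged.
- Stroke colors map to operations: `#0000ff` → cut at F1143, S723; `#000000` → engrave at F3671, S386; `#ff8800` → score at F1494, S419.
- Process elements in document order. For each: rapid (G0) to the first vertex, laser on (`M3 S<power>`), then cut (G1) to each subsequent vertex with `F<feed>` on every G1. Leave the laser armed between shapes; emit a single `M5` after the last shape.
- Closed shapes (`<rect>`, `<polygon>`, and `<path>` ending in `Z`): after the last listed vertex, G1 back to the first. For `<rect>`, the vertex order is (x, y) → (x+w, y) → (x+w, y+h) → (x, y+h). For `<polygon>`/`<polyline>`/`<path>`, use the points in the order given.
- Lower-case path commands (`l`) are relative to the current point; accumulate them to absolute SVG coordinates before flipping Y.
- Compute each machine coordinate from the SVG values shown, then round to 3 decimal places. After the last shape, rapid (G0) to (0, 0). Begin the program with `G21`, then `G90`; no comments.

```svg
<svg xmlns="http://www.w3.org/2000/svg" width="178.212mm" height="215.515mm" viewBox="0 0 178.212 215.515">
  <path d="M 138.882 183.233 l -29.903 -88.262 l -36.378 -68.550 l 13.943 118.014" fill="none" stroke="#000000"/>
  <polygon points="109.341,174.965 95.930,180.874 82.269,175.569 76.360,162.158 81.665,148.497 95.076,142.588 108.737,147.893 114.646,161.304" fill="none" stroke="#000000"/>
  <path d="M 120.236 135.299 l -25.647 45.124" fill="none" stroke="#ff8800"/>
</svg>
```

G21
G90
G0 X138.882 Y32.282
M3 S386
G1 X108.979 Y120.544 F3671
G1 X72.601 Y189.094 F3671
G1 X86.544 Y71.080 F3671
G0 X109.341 Y40.550
M3 S386
G1 X95.930 Y34.641 F3671
G1 X82.269 Y39.946 F3671
G1 X76.360 Y53.357 F3671
G1 X81.665 Y67.018 F3671
G1 X95.076 Y72.927 F3671
G1 X108.737 Y67.622 F3671
G1 X114.646 Y54.211 F3671
G1 X109.341 Y40.550 F3671
G0 X120.236 Y80.216
M3 S419
G1 X94.589 Y35.092 F1494
M5
G0 X0.000 Y0.000

1 u = 1 mm; y_m = 215.515 − y.

[1] `<path>` open polyline, #000000→engrave S386 F3671: (138.882,32.282) → (108.979,120.544) → (72.601,189.094) → (86.544,71.080)

[2] `<polygon>` regular polygon, #000000→engrave S386 F3671: (109.341,40.550) → (95.930,34.641) → (82.269,39.946) → (76.360,53.357) → (81.665,67.018) → (95.076,72.927) → (108.737,67.622) → (114.646,54.211) → (109.341,40.550) (closed)

[3] `<path>` line segment, #ff8800→score S419 F1494: (120.236,80.216) → (94.589,35.092)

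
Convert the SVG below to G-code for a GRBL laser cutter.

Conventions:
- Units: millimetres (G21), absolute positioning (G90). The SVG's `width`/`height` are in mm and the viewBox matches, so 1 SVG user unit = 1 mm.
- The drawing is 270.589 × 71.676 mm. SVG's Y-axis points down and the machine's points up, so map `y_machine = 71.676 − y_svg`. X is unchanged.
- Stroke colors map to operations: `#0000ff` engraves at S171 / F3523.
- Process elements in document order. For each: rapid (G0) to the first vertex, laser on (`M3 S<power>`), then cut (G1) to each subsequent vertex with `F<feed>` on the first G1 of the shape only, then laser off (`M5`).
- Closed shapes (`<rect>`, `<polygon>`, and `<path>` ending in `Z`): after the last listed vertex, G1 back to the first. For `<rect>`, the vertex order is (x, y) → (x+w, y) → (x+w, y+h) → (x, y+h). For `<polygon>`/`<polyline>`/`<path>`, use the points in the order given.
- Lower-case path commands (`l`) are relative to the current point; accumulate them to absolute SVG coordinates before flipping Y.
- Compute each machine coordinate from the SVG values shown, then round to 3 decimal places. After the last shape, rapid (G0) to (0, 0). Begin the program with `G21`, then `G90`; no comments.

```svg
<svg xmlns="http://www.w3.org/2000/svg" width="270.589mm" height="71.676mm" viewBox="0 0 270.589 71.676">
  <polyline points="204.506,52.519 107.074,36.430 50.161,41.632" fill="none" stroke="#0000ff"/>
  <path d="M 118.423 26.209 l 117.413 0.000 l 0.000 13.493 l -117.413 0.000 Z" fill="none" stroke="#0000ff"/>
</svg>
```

G21
G90
G0 X204.506 Y19.157
M3 S171
G1 X107.074 Y35.246 F3523
G1 X50.161 Y30.044
M5
G0 X118.423 Y45.467
M3 S171
G1 X235.836 Y45.467 F3523
G1 X235.836 Y31.974
G1 X118.423 Y31.974
G1 X118.423 Y45.467
M5
G0 X0.000 Y0.000

Since the viewBox matches the mm dimensions, user units are millimetres directly. The only transform is the Y-flip y_m = 71.676 − y_svg.

Shape 1 is a open polyline drawn with `<polyline>`. Its stroke #0000ff means engrave at S171, F3523. After flipping Y the toolpath is (204.506,19.157) → (107.074,35.246) → (50.161,30.044).

Shape 2 is a rectangle drawn with `<path>`. Its stroke #0000ff means engrave at S171, F3523. After flipping Y the toolpath is (118.423,45.467) → (235.836,45.467) → (235.836,31.974) → (118.423,31.974) → (118.423,45.467), returning to the start.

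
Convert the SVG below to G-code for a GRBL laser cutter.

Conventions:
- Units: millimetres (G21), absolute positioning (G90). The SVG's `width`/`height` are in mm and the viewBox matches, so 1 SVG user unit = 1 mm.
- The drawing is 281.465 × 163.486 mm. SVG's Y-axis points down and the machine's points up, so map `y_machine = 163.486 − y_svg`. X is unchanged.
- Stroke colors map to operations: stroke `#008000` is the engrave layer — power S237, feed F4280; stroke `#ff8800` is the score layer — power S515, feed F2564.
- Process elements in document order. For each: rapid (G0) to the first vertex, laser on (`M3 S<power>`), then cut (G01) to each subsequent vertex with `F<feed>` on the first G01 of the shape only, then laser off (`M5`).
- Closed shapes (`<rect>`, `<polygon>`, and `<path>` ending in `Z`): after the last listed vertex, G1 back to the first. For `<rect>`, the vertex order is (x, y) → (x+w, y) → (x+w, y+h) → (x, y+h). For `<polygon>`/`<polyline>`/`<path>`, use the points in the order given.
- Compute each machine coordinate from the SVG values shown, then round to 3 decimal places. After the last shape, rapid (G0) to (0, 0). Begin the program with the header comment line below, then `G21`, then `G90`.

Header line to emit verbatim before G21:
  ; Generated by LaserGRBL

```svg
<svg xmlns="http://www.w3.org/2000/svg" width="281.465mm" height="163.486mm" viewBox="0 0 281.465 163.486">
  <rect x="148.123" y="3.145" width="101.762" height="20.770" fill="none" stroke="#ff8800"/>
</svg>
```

; Generated by LaserGRBL
G21
G90
G0 X148.123 Y160.341
M3 S515
G01 X249.885 Y160.341 F2564
G01 X249.885 Y139.571
G01 X148.123 Y139.571
G01 X148.123 Y160.341
M5
G0 X0.000 Y0.000

1 u = 1 mm; y_m = 163.486 − y.

[1] `<rect>` rectangle, #ff8800→score S515 F2564: (148.123,160.341) → (249.885,160.341) → (249.885,139.571) → (148.123,139.571) → (148.123,160.341) (closed)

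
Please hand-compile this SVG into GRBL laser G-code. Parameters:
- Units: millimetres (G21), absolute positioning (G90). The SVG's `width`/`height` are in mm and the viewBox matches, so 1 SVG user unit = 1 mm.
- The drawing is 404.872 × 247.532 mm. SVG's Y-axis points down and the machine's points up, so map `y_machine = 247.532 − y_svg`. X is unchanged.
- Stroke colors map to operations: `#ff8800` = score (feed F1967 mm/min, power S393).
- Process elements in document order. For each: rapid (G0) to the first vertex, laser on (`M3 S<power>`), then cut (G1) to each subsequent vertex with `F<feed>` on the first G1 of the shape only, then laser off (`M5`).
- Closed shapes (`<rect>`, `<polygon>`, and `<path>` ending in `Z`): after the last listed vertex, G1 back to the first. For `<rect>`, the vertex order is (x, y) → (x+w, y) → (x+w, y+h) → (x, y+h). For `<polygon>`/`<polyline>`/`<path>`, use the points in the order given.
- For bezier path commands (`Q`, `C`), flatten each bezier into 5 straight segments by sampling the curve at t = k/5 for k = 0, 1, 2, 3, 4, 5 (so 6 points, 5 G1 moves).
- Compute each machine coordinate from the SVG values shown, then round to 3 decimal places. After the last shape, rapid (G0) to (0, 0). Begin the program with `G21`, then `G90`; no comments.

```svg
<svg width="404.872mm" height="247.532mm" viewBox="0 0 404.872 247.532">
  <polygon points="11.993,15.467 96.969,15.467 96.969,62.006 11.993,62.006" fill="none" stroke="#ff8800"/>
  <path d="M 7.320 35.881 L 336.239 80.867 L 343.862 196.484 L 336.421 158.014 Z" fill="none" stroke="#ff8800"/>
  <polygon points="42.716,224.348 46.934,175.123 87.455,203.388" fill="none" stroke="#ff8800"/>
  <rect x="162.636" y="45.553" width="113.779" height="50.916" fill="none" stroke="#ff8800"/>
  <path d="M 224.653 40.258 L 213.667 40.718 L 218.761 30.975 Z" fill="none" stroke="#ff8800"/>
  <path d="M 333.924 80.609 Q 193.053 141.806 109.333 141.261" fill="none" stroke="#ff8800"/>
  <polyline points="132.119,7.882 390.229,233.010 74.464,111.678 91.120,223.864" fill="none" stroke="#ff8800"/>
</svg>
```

1 u = 1 mm; y_m = 247.532 − y.

[1] `<polygon>` rectangle, #ff8800→score S393 F1967: (11.993,232.065) → (96.969,232.065) → (96.969,185.526) → (11.993,185.526) → (11.993,232.065) (closed)

[2] `<path>` closed polygon, #ff8800→score S393 F1967: (7.320,211.651) → (336.239,166.665) → (343.862,51.048) → (336.421,89.518) → (7.320,211.651) (closed)

[3] `<polygon>` regular polygon, #ff8800→score S393 F1967: (42.716,23.184) → (46.934,72.409) → (87.455,44.144) → (42.716,23.184) (closed)

[4] `<rect>` rectangle, #ff8800→score S393 F1967: (162.636,201.979) → (276.415,201.979) → (276.415,151.063) → (162.636,151.063) → (162.636,201.979) (closed)

[5] `<path>` regular polygon, #ff8800→score S393 F1967: (224.653,207.274) → (213.667,206.814) → (218.761,216.557) → (224.653,207.274) (closed)

[6] `<path>` quadratic bezier, #ff8800→score S393 F1967: (333.924,166.923) → (279.862,144.914) → (230.371,127.844) → (185.453,115.714) → (145.107,108.523) → (109.333,106.271)

[7] `<polyline>` open polyline, #ff8800→score S393 F1967: (132.119,239.650) → (390.229,14.522) → (74.464,135.854) → (91.120,23.668)

G21
G90
G0 X11.993 Y232.065
M3 S393
G1 X96.969 Y232.065 F1967
G1 X96.969 Y185.526
G1 X11.993 Y185.526
G1 X11.993 Y232.065
M5
G0 X7.320 Y211.651
M3 S393
G1 X336.239 Y166.665 F1967
G1 X343.862 Y51.048
G1 X336.421 Y89.518
G1 X7.320 Y211.651
M5
G0 X42.716 Y23.184
M3 S393
G1 X46.934 Y72.409 F1967
G1 X87.455 Y44.144
G1 X42.716 Y23.184
M5
G0 X162.636 Y201.979
M3 S393
G1 X276.415 Y201.979 F1967
G1 X276.415 Y151.063
G1 X162.636 Y151.063
G1 X162.636 Y201.979
M5
G0 X224.653 Y207.274
M3 S393
G1 X213.667 Y206.814 F1967
G1 X218.761 Y216.557
G1 X224.653 Y207.274
M5
G0 X333.924 Y166.923
M3 S393
G1 X279.862 Y144.914 F1967
G1 X230.371 Y127.844
G1 X185.453 Y115.714
G1 X145.107 Y108.523
G1 X109.333 Y106.271
M5
G0 X132.119 Y239.650
M3 S393
G1 X390.229 Y14.522 F1967
G1 X74.464 Y135.854
G1 X91.120 Y23.668
M5
G0 X0.000 Y0.000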